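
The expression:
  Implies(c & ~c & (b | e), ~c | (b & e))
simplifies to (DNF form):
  True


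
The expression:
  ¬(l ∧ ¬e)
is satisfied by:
  {e: True, l: False}
  {l: False, e: False}
  {l: True, e: True}


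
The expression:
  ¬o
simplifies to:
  ¬o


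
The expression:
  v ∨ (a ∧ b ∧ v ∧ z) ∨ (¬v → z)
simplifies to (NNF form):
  v ∨ z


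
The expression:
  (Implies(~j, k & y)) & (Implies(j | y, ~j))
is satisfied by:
  {y: True, k: True, j: False}


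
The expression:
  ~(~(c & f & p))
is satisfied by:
  {c: True, p: True, f: True}


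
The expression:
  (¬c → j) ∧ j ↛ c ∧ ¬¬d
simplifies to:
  d ∧ j ∧ ¬c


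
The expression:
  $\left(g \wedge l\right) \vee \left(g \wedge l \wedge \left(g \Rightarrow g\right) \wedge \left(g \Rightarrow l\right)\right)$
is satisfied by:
  {g: True, l: True}


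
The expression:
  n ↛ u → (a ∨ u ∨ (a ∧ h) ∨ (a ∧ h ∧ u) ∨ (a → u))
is always true.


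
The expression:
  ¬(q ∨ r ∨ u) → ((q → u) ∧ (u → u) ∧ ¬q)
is always true.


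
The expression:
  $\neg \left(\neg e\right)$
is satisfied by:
  {e: True}


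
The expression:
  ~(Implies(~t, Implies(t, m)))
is never true.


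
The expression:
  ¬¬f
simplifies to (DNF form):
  f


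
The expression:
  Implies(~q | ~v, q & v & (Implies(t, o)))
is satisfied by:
  {q: True, v: True}


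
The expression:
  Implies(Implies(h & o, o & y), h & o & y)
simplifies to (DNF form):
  h & o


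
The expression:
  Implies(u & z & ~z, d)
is always true.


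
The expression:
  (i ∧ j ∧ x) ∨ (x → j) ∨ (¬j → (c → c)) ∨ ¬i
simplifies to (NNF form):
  True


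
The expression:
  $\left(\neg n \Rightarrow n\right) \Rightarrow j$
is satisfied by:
  {j: True, n: False}
  {n: False, j: False}
  {n: True, j: True}


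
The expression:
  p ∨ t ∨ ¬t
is always true.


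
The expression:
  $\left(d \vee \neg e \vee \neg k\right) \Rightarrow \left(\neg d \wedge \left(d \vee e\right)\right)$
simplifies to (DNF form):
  $e \wedge \neg d$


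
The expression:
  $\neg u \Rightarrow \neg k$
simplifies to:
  $u \vee \neg k$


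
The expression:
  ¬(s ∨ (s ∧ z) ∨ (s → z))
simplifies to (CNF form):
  False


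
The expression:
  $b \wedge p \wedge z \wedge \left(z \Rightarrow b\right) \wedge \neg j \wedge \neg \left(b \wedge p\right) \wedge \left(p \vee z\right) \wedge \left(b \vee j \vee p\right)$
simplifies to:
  $\text{False}$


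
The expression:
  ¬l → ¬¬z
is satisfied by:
  {z: True, l: True}
  {z: True, l: False}
  {l: True, z: False}


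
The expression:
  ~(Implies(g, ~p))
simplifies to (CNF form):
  g & p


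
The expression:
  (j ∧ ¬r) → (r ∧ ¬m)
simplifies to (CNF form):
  r ∨ ¬j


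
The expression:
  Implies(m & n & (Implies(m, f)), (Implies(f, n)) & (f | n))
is always true.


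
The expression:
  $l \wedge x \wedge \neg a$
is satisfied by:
  {x: True, l: True, a: False}


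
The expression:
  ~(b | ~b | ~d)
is never true.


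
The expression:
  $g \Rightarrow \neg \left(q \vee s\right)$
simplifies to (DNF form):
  $\left(\neg q \wedge \neg s\right) \vee \neg g$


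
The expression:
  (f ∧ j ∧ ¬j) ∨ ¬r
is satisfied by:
  {r: False}


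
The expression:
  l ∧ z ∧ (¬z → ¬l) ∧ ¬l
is never true.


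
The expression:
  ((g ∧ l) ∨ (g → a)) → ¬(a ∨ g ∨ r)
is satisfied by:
  {r: False, l: False, a: False, g: False}
  {g: True, r: False, l: False, a: False}
  {l: True, g: False, r: False, a: False}
  {g: True, r: True, l: False, a: False}


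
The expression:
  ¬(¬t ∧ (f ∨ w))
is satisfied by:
  {t: True, f: False, w: False}
  {t: True, w: True, f: False}
  {t: True, f: True, w: False}
  {t: True, w: True, f: True}
  {w: False, f: False, t: False}


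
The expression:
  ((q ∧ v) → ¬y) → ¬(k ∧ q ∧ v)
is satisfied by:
  {y: True, k: False, q: False, v: False}
  {y: False, k: False, q: False, v: False}
  {v: True, y: True, k: False, q: False}
  {v: True, y: False, k: False, q: False}
  {y: True, q: True, v: False, k: False}
  {q: True, v: False, k: False, y: False}
  {v: True, q: True, y: True, k: False}
  {v: True, q: True, y: False, k: False}
  {y: True, k: True, v: False, q: False}
  {k: True, v: False, q: False, y: False}
  {y: True, v: True, k: True, q: False}
  {v: True, k: True, y: False, q: False}
  {y: True, q: True, k: True, v: False}
  {q: True, k: True, v: False, y: False}
  {v: True, q: True, k: True, y: True}


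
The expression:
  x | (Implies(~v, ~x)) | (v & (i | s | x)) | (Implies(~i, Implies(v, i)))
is always true.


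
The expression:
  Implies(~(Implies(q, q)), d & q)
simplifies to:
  True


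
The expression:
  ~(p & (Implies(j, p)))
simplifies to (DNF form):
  ~p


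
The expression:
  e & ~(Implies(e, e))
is never true.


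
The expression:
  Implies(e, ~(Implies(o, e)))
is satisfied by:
  {e: False}


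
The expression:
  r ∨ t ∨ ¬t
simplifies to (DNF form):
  True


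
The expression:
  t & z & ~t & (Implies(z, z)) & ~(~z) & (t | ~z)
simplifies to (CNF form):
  False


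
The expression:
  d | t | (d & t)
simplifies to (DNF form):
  d | t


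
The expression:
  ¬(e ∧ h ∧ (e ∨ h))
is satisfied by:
  {h: False, e: False}
  {e: True, h: False}
  {h: True, e: False}


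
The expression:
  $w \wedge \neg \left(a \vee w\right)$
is never true.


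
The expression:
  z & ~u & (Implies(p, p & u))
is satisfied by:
  {z: True, u: False, p: False}


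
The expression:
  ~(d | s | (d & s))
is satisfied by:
  {d: False, s: False}


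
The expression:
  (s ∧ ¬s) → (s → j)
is always true.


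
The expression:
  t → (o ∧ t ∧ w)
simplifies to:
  (o ∧ w) ∨ ¬t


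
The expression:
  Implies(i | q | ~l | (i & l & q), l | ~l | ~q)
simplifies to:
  True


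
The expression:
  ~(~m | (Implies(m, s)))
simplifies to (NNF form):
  m & ~s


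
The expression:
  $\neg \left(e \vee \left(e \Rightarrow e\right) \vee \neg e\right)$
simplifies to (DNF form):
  $\text{False}$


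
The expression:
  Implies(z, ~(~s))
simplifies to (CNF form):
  s | ~z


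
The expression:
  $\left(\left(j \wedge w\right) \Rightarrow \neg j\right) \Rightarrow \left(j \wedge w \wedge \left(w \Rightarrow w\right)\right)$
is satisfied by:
  {j: True, w: True}


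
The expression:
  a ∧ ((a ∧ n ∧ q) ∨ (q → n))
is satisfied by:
  {n: True, a: True, q: False}
  {a: True, q: False, n: False}
  {n: True, q: True, a: True}


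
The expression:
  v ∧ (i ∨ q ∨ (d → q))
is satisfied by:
  {i: True, q: True, v: True, d: False}
  {i: True, v: True, q: False, d: False}
  {q: True, v: True, i: False, d: False}
  {v: True, i: False, q: False, d: False}
  {d: True, i: True, v: True, q: True}
  {d: True, i: True, v: True, q: False}
  {d: True, v: True, q: True, i: False}


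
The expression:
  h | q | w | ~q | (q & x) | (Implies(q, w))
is always true.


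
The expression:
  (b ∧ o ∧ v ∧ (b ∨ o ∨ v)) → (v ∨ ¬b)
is always true.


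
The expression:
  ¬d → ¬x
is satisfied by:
  {d: True, x: False}
  {x: False, d: False}
  {x: True, d: True}


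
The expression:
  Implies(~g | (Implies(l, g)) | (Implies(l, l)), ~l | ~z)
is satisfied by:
  {l: False, z: False}
  {z: True, l: False}
  {l: True, z: False}


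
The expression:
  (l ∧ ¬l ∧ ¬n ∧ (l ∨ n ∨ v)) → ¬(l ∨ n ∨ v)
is always true.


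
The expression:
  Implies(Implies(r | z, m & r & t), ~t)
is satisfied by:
  {z: True, m: False, t: False, r: False}
  {z: False, m: False, t: False, r: False}
  {r: True, z: True, m: False, t: False}
  {r: True, z: False, m: False, t: False}
  {m: True, z: True, r: False, t: False}
  {m: True, r: False, z: False, t: False}
  {r: True, m: True, z: True, t: False}
  {r: True, m: True, z: False, t: False}
  {t: True, z: True, m: False, r: False}
  {r: True, t: True, z: True, m: False}
  {r: True, t: True, z: False, m: False}
  {t: True, m: True, z: True, r: False}


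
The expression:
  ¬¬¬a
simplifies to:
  ¬a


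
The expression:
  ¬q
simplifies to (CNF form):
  ¬q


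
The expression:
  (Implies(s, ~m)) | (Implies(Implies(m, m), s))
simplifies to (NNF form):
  True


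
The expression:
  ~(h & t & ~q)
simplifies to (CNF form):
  q | ~h | ~t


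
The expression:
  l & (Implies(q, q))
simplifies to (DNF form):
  l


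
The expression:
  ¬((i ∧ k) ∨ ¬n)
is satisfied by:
  {n: True, k: False, i: False}
  {i: True, n: True, k: False}
  {k: True, n: True, i: False}


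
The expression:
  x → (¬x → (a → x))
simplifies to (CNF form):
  True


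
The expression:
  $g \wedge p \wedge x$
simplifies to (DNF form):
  $g \wedge p \wedge x$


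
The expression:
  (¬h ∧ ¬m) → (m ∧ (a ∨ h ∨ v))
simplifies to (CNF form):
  h ∨ m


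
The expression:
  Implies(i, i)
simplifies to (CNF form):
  True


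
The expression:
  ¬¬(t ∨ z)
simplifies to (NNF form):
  t ∨ z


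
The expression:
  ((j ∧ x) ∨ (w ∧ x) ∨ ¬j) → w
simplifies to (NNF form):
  w ∨ (j ∧ ¬x)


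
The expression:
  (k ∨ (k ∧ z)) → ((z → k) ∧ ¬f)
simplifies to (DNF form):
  ¬f ∨ ¬k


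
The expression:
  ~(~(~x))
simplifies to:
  ~x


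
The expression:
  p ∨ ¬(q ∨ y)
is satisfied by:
  {p: True, q: False, y: False}
  {y: True, p: True, q: False}
  {p: True, q: True, y: False}
  {y: True, p: True, q: True}
  {y: False, q: False, p: False}


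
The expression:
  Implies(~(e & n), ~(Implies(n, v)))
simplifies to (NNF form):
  n & (e | ~v)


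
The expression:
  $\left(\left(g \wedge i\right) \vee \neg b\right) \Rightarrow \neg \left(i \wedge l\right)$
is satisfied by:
  {b: True, l: False, i: False, g: False}
  {b: False, l: False, i: False, g: False}
  {g: True, b: True, l: False, i: False}
  {g: True, b: False, l: False, i: False}
  {i: True, b: True, l: False, g: False}
  {i: True, b: False, l: False, g: False}
  {g: True, i: True, b: True, l: False}
  {g: True, i: True, b: False, l: False}
  {l: True, b: True, g: False, i: False}
  {l: True, b: False, g: False, i: False}
  {g: True, l: True, b: True, i: False}
  {g: True, l: True, b: False, i: False}
  {i: True, l: True, b: True, g: False}


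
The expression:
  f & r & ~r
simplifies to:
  False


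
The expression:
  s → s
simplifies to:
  True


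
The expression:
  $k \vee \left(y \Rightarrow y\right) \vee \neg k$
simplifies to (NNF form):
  $\text{True}$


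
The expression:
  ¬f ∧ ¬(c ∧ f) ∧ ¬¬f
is never true.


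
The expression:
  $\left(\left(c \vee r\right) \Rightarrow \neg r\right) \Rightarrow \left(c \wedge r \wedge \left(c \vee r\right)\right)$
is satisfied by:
  {r: True}


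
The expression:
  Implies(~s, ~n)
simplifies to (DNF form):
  s | ~n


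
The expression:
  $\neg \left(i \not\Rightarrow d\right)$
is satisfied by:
  {d: True, i: False}
  {i: False, d: False}
  {i: True, d: True}


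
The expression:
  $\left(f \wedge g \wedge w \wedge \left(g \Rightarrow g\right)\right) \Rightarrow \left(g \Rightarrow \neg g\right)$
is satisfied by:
  {w: False, g: False, f: False}
  {f: True, w: False, g: False}
  {g: True, w: False, f: False}
  {f: True, g: True, w: False}
  {w: True, f: False, g: False}
  {f: True, w: True, g: False}
  {g: True, w: True, f: False}


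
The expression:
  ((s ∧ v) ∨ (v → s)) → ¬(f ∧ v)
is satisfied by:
  {s: False, v: False, f: False}
  {f: True, s: False, v: False}
  {v: True, s: False, f: False}
  {f: True, v: True, s: False}
  {s: True, f: False, v: False}
  {f: True, s: True, v: False}
  {v: True, s: True, f: False}


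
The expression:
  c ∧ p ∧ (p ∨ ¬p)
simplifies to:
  c ∧ p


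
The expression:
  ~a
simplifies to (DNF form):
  ~a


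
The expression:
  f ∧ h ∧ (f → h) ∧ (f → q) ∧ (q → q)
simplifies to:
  f ∧ h ∧ q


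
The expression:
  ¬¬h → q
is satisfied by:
  {q: True, h: False}
  {h: False, q: False}
  {h: True, q: True}


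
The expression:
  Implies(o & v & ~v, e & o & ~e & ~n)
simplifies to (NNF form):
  True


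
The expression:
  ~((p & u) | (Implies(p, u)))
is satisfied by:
  {p: True, u: False}


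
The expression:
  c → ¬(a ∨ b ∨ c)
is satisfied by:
  {c: False}


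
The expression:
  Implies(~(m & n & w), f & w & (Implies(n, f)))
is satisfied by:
  {m: True, f: True, w: True, n: True}
  {m: True, f: True, w: True, n: False}
  {f: True, w: True, n: True, m: False}
  {f: True, w: True, n: False, m: False}
  {m: True, w: True, n: True, f: False}


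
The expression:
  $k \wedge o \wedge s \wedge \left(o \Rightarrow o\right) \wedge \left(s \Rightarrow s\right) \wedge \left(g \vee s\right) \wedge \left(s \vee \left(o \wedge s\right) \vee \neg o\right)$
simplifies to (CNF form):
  $k \wedge o \wedge s$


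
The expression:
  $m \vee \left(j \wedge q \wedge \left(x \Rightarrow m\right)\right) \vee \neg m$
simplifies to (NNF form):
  $\text{True}$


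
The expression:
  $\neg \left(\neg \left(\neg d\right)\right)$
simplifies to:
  $\neg d$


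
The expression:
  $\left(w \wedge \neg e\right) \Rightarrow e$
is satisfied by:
  {e: True, w: False}
  {w: False, e: False}
  {w: True, e: True}


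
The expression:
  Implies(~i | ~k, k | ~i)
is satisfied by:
  {k: True, i: False}
  {i: False, k: False}
  {i: True, k: True}


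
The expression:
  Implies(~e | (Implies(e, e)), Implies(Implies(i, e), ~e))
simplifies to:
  ~e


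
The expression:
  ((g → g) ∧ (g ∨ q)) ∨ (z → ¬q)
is always true.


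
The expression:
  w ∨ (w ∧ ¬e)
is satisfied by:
  {w: True}


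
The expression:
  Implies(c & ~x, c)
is always true.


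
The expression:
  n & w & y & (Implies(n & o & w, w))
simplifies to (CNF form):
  n & w & y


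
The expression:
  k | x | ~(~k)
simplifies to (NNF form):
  k | x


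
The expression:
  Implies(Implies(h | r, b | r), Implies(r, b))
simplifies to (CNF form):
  b | ~r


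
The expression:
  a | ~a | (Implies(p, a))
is always true.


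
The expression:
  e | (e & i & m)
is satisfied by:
  {e: True}


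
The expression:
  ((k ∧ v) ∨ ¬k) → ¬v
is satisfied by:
  {v: False}


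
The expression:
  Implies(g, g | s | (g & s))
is always true.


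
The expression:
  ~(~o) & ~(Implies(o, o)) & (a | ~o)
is never true.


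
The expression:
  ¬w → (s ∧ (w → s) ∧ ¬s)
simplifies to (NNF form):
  w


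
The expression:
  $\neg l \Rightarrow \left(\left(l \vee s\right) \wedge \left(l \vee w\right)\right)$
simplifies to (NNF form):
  $l \vee \left(s \wedge w\right)$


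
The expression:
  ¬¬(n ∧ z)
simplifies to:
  n ∧ z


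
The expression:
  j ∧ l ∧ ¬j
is never true.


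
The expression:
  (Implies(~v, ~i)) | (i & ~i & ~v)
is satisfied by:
  {v: True, i: False}
  {i: False, v: False}
  {i: True, v: True}


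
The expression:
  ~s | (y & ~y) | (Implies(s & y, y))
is always true.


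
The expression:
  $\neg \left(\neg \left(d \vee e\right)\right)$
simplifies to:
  $d \vee e$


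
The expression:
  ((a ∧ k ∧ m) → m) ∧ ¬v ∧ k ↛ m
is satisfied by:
  {k: True, v: False, m: False}


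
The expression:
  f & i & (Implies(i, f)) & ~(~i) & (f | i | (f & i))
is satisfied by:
  {i: True, f: True}


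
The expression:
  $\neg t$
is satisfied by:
  {t: False}


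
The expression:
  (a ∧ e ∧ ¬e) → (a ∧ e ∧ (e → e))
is always true.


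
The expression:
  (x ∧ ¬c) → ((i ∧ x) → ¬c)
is always true.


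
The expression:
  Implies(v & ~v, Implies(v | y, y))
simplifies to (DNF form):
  True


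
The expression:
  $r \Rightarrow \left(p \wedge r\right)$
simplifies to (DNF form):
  $p \vee \neg r$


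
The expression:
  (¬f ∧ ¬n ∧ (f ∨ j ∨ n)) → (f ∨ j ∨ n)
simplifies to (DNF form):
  True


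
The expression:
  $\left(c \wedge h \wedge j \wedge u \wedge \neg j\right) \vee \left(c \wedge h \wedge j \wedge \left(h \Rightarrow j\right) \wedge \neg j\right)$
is never true.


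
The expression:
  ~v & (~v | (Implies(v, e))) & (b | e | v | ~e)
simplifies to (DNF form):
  ~v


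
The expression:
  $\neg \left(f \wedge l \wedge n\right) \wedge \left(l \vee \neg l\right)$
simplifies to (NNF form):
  $\neg f \vee \neg l \vee \neg n$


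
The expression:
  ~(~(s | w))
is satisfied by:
  {s: True, w: True}
  {s: True, w: False}
  {w: True, s: False}


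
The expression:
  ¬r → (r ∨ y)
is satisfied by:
  {r: True, y: True}
  {r: True, y: False}
  {y: True, r: False}


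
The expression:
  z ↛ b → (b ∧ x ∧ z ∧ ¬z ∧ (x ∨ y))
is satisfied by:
  {b: True, z: False}
  {z: False, b: False}
  {z: True, b: True}


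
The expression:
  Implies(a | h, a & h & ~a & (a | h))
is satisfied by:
  {h: False, a: False}


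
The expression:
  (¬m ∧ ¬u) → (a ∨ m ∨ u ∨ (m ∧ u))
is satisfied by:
  {a: True, m: True, u: True}
  {a: True, m: True, u: False}
  {a: True, u: True, m: False}
  {a: True, u: False, m: False}
  {m: True, u: True, a: False}
  {m: True, u: False, a: False}
  {u: True, m: False, a: False}


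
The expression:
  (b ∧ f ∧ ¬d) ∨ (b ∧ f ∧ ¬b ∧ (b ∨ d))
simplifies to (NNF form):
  b ∧ f ∧ ¬d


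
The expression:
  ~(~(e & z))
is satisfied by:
  {z: True, e: True}


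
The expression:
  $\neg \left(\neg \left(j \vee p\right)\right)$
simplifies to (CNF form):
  $j \vee p$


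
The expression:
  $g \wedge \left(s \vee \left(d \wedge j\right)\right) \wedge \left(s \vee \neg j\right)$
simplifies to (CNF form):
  $g \wedge s$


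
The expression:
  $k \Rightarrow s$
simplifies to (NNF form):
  $s \vee \neg k$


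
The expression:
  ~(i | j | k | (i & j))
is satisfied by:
  {i: False, j: False, k: False}


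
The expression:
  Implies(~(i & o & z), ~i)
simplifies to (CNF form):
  (o | ~i) & (z | ~i)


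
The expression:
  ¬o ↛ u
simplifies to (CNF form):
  u ∨ ¬o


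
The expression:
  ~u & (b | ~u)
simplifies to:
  ~u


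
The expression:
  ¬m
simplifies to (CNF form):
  ¬m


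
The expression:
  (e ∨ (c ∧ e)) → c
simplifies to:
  c ∨ ¬e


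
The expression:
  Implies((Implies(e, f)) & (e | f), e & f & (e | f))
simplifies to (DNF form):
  e | ~f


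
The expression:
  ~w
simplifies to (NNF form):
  ~w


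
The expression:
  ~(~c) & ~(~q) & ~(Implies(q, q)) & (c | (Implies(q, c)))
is never true.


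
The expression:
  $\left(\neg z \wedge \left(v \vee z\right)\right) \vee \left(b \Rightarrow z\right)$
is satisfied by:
  {z: True, v: True, b: False}
  {z: True, v: False, b: False}
  {v: True, z: False, b: False}
  {z: False, v: False, b: False}
  {b: True, z: True, v: True}
  {b: True, z: True, v: False}
  {b: True, v: True, z: False}


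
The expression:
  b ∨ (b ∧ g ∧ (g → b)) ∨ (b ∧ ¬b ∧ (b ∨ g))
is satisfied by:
  {b: True}


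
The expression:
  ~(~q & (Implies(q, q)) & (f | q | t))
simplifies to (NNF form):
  q | (~f & ~t)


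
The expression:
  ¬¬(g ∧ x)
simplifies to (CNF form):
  g ∧ x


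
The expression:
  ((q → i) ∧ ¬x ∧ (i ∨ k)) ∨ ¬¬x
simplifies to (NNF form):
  i ∨ x ∨ (k ∧ ¬q)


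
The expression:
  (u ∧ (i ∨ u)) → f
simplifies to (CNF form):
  f ∨ ¬u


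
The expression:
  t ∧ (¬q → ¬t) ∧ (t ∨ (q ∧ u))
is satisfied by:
  {t: True, q: True}


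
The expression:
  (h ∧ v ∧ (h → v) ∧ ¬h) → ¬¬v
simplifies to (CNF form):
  True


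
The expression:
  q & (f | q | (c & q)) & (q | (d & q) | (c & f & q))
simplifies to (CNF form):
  q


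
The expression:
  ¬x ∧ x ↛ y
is never true.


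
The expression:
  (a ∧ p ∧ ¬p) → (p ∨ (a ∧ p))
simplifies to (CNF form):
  True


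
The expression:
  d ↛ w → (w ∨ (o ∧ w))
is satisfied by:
  {w: True, d: False}
  {d: False, w: False}
  {d: True, w: True}


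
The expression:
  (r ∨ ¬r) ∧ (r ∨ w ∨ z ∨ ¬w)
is always true.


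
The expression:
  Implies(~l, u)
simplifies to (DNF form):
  l | u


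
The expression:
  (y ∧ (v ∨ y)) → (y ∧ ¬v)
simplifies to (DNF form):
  ¬v ∨ ¬y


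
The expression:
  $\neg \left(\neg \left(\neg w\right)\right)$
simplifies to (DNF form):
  $\neg w$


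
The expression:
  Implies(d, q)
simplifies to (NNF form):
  q | ~d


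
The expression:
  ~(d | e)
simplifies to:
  ~d & ~e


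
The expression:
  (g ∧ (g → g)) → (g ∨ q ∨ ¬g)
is always true.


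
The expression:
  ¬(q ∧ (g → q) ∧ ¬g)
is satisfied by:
  {g: True, q: False}
  {q: False, g: False}
  {q: True, g: True}


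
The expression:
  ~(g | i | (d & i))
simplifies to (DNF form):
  ~g & ~i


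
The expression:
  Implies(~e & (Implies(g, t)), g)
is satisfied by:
  {e: True, g: True}
  {e: True, g: False}
  {g: True, e: False}


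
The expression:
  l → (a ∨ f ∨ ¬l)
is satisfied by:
  {a: True, f: True, l: False}
  {a: True, l: False, f: False}
  {f: True, l: False, a: False}
  {f: False, l: False, a: False}
  {a: True, f: True, l: True}
  {a: True, l: True, f: False}
  {f: True, l: True, a: False}


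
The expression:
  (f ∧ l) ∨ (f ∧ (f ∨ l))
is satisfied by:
  {f: True}


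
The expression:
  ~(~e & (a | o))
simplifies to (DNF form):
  e | (~a & ~o)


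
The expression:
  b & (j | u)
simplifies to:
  b & (j | u)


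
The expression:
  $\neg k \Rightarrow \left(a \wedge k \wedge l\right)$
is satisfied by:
  {k: True}


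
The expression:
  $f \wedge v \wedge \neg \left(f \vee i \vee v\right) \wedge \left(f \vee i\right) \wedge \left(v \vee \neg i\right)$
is never true.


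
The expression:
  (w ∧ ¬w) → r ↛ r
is always true.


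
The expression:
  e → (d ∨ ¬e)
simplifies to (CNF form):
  d ∨ ¬e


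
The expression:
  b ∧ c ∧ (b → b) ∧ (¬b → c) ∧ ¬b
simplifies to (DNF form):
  False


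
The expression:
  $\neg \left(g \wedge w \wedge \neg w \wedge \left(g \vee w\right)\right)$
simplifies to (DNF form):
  $\text{True}$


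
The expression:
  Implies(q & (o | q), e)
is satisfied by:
  {e: True, q: False}
  {q: False, e: False}
  {q: True, e: True}


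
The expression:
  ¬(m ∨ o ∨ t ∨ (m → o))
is never true.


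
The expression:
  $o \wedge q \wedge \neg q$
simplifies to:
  $\text{False}$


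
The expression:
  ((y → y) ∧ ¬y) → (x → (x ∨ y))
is always true.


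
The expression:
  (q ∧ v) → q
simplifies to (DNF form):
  True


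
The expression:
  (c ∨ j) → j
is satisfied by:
  {j: True, c: False}
  {c: False, j: False}
  {c: True, j: True}


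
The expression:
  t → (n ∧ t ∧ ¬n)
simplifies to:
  ¬t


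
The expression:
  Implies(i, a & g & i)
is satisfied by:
  {a: True, g: True, i: False}
  {a: True, g: False, i: False}
  {g: True, a: False, i: False}
  {a: False, g: False, i: False}
  {a: True, i: True, g: True}


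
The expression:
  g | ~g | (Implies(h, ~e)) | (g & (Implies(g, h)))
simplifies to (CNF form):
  True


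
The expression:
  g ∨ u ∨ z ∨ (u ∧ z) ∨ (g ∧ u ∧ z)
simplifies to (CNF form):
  g ∨ u ∨ z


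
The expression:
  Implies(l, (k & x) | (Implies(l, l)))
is always true.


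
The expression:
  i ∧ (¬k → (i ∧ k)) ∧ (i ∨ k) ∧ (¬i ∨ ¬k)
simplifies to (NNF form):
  False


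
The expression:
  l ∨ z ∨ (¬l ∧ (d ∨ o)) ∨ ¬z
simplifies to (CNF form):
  True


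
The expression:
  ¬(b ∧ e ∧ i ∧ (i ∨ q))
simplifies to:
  ¬b ∨ ¬e ∨ ¬i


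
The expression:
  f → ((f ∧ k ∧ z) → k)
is always true.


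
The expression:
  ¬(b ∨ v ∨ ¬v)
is never true.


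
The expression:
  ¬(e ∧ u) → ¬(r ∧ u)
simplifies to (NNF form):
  e ∨ ¬r ∨ ¬u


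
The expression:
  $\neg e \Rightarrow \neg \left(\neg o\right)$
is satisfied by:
  {o: True, e: True}
  {o: True, e: False}
  {e: True, o: False}


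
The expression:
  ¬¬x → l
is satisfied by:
  {l: True, x: False}
  {x: False, l: False}
  {x: True, l: True}


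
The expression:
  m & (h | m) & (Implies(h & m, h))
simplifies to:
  m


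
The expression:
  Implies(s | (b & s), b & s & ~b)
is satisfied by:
  {s: False}


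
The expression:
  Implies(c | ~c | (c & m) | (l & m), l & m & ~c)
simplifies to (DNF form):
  l & m & ~c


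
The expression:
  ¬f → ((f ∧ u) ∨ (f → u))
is always true.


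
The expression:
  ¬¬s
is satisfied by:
  {s: True}


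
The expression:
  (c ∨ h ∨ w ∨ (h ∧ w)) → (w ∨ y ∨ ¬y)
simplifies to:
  True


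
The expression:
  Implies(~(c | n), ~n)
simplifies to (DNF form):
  True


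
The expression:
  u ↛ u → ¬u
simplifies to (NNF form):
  True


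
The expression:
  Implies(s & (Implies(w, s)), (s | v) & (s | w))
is always true.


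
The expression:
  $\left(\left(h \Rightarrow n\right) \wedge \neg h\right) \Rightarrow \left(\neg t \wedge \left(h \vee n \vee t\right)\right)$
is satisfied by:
  {h: True, n: True, t: False}
  {h: True, n: False, t: False}
  {t: True, h: True, n: True}
  {t: True, h: True, n: False}
  {n: True, t: False, h: False}


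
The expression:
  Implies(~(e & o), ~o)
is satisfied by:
  {e: True, o: False}
  {o: False, e: False}
  {o: True, e: True}


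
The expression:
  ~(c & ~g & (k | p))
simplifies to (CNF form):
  (g | ~c | ~k) & (g | ~c | ~p)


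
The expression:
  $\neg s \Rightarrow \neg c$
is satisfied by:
  {s: True, c: False}
  {c: False, s: False}
  {c: True, s: True}


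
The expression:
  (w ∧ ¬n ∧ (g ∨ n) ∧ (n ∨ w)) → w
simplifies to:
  True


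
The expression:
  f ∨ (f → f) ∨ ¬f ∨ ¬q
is always true.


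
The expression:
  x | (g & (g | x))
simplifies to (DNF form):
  g | x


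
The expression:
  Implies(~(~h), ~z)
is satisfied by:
  {h: False, z: False}
  {z: True, h: False}
  {h: True, z: False}


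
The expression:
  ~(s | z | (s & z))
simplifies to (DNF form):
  ~s & ~z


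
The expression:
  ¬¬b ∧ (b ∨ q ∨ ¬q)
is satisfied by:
  {b: True}


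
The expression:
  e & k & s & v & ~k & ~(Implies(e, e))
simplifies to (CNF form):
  False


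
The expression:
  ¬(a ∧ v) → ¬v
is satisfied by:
  {a: True, v: False}
  {v: False, a: False}
  {v: True, a: True}


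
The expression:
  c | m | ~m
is always true.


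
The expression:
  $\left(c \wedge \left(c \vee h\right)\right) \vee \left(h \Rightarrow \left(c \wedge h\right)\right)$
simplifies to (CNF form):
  $c \vee \neg h$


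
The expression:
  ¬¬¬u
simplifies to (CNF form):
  ¬u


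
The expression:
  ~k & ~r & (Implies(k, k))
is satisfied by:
  {r: False, k: False}


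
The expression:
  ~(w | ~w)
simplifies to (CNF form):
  False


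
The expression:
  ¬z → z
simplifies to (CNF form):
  z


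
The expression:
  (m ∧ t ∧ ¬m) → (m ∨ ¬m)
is always true.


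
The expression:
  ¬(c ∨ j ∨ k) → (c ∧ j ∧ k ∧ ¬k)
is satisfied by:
  {k: True, c: True, j: True}
  {k: True, c: True, j: False}
  {k: True, j: True, c: False}
  {k: True, j: False, c: False}
  {c: True, j: True, k: False}
  {c: True, j: False, k: False}
  {j: True, c: False, k: False}


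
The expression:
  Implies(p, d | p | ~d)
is always true.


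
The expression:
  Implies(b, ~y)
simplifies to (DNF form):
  ~b | ~y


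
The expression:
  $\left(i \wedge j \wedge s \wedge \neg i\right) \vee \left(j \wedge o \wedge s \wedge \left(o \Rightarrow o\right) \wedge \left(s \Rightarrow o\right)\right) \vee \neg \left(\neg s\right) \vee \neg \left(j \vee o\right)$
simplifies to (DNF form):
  $s \vee \left(\neg j \wedge \neg o\right)$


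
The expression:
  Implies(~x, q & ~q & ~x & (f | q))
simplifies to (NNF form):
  x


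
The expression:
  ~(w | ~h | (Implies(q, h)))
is never true.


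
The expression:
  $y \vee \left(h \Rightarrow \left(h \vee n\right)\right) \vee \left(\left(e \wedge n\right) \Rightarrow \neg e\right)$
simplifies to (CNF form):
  $\text{True}$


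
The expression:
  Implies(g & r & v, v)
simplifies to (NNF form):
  True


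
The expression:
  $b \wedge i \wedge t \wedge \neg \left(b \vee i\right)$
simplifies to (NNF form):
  $\text{False}$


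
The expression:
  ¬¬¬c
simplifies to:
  ¬c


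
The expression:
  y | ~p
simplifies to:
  y | ~p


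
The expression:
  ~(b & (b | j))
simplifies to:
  ~b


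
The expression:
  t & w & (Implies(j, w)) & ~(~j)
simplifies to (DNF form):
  j & t & w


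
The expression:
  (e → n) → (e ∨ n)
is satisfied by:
  {n: True, e: True}
  {n: True, e: False}
  {e: True, n: False}


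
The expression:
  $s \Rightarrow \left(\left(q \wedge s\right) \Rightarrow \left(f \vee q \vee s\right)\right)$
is always true.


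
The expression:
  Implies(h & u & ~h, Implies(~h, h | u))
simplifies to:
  True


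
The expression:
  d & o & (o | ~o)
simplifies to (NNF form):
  d & o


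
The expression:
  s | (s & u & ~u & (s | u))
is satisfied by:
  {s: True}


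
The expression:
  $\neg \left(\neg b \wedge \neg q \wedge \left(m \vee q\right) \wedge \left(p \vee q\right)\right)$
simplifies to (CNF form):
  $b \vee q \vee \neg m \vee \neg p$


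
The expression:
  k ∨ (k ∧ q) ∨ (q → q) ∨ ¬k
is always true.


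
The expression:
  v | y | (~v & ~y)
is always true.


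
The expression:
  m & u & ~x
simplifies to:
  m & u & ~x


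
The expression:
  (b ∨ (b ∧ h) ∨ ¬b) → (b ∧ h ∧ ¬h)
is never true.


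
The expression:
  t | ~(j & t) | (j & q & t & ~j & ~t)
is always true.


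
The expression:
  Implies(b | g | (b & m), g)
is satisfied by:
  {g: True, b: False}
  {b: False, g: False}
  {b: True, g: True}


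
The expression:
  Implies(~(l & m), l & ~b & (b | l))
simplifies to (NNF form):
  l & (m | ~b)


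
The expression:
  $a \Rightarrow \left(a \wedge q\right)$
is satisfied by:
  {q: True, a: False}
  {a: False, q: False}
  {a: True, q: True}


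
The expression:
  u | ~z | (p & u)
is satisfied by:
  {u: True, z: False}
  {z: False, u: False}
  {z: True, u: True}


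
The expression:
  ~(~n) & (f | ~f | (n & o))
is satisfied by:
  {n: True}


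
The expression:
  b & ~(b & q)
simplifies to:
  b & ~q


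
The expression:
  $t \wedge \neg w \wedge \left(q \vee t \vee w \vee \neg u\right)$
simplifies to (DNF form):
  $t \wedge \neg w$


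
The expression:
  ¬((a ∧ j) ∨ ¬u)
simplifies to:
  u ∧ (¬a ∨ ¬j)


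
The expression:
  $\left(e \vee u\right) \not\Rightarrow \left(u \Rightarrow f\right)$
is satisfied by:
  {u: True, f: False}


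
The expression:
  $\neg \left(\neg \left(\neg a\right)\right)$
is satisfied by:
  {a: False}


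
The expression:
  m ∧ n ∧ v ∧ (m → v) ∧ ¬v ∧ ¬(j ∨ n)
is never true.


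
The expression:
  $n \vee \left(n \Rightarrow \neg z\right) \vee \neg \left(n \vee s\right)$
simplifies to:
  $\text{True}$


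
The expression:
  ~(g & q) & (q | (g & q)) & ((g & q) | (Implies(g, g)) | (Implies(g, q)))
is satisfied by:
  {q: True, g: False}


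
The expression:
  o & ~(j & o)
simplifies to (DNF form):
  o & ~j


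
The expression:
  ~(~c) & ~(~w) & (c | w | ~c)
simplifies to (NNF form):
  c & w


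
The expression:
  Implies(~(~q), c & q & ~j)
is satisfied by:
  {c: True, q: False, j: False}
  {c: False, q: False, j: False}
  {j: True, c: True, q: False}
  {j: True, c: False, q: False}
  {q: True, c: True, j: False}


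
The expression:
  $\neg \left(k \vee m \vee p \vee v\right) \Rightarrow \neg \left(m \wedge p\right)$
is always true.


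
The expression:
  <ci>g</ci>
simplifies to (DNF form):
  <ci>g</ci>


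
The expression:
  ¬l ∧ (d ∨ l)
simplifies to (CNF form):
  d ∧ ¬l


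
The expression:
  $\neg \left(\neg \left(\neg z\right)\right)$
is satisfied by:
  {z: False}


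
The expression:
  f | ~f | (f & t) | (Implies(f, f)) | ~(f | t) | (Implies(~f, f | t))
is always true.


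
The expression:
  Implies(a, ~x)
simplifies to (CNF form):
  ~a | ~x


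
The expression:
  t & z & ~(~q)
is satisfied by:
  {t: True, z: True, q: True}


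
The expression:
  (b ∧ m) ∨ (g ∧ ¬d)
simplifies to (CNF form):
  (b ∨ g) ∧ (b ∨ ¬d) ∧ (g ∨ m) ∧ (m ∨ ¬d)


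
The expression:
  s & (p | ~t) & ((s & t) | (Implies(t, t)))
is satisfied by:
  {p: True, s: True, t: False}
  {s: True, t: False, p: False}
  {t: True, p: True, s: True}


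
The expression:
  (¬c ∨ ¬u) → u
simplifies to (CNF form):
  u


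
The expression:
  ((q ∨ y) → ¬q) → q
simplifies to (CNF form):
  q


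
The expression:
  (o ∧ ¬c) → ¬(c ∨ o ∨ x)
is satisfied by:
  {c: True, o: False}
  {o: False, c: False}
  {o: True, c: True}


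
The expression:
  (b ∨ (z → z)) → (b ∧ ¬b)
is never true.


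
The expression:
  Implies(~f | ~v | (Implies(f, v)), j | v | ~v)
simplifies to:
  True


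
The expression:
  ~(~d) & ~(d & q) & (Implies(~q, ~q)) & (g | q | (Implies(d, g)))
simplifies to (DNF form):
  d & g & ~q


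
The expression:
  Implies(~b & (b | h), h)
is always true.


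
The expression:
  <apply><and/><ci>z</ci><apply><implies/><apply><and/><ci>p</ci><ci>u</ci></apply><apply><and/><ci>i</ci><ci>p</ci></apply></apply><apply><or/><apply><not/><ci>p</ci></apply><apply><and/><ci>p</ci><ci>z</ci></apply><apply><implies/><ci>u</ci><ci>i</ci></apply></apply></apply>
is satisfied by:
  {z: True, i: True, p: False, u: False}
  {z: True, p: False, u: False, i: False}
  {z: True, i: True, u: True, p: False}
  {z: True, u: True, p: False, i: False}
  {z: True, i: True, p: True, u: False}
  {z: True, p: True, u: False, i: False}
  {z: True, i: True, u: True, p: True}


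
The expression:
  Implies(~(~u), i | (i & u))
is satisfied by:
  {i: True, u: False}
  {u: False, i: False}
  {u: True, i: True}


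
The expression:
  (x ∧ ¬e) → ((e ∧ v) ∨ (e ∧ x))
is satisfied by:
  {e: True, x: False}
  {x: False, e: False}
  {x: True, e: True}


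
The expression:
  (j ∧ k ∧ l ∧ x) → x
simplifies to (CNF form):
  True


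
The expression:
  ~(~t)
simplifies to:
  t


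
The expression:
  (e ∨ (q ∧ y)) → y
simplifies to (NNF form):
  y ∨ ¬e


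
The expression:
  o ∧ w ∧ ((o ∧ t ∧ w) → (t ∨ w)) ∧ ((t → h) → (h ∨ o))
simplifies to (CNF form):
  o ∧ w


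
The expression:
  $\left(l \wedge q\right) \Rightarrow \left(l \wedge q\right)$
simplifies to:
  $\text{True}$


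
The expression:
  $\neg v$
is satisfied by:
  {v: False}


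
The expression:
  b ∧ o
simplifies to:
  b ∧ o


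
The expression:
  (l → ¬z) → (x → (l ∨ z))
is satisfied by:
  {z: True, l: True, x: False}
  {z: True, l: False, x: False}
  {l: True, z: False, x: False}
  {z: False, l: False, x: False}
  {x: True, z: True, l: True}
  {x: True, z: True, l: False}
  {x: True, l: True, z: False}


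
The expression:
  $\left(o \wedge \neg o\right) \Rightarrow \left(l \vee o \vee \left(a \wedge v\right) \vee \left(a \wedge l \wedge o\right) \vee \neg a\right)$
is always true.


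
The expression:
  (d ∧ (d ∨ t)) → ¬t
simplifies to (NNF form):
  ¬d ∨ ¬t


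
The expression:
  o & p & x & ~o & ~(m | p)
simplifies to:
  False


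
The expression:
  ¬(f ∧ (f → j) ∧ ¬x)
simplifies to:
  x ∨ ¬f ∨ ¬j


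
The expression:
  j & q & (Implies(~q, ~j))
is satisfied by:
  {j: True, q: True}


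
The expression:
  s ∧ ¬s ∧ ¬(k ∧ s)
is never true.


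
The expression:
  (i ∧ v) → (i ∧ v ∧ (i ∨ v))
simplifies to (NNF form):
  True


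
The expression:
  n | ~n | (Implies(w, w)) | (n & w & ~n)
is always true.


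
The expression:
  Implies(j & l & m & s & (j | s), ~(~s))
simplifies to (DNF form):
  True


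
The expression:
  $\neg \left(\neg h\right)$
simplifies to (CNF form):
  $h$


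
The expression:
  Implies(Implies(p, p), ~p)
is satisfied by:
  {p: False}


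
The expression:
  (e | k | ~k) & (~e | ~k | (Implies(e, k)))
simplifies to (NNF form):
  True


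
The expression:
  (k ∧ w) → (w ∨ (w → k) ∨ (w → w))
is always true.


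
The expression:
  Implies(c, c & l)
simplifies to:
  l | ~c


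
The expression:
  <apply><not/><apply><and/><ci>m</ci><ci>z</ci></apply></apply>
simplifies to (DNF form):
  <apply><or/><apply><not/><ci>m</ci></apply><apply><not/><ci>z</ci></apply></apply>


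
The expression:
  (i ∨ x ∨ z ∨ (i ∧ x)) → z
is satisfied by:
  {z: True, x: False, i: False}
  {i: True, z: True, x: False}
  {z: True, x: True, i: False}
  {i: True, z: True, x: True}
  {i: False, x: False, z: False}


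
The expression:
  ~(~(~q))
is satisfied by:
  {q: False}


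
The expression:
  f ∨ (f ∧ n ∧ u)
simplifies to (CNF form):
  f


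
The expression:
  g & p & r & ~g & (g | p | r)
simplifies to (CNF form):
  False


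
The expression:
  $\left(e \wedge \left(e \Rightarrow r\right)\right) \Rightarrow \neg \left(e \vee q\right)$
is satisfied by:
  {e: False, r: False}
  {r: True, e: False}
  {e: True, r: False}


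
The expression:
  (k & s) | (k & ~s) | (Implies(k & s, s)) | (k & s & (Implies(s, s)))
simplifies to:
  True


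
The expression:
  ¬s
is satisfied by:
  {s: False}


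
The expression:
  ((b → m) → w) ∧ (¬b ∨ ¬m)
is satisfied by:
  {w: True, b: False, m: False}
  {w: True, m: True, b: False}
  {w: True, b: True, m: False}
  {b: True, m: False, w: False}


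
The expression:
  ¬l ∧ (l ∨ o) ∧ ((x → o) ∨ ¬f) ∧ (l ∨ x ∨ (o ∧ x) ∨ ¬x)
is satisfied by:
  {o: True, l: False}


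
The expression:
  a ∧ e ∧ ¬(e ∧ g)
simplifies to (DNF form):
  a ∧ e ∧ ¬g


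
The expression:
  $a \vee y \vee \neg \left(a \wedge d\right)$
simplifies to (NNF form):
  $\text{True}$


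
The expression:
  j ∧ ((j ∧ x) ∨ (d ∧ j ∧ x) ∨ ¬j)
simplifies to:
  j ∧ x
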